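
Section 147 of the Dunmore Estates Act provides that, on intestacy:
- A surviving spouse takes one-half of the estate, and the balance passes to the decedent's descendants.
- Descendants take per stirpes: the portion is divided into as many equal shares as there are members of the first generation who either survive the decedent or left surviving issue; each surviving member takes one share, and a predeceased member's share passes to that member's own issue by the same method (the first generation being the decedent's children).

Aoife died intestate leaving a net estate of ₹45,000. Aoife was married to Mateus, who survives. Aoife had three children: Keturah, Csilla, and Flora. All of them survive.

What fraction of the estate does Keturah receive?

Keturah receives 1/6 of the estate.

Mateus takes one-half of ₹45,000 = ₹22,500. The remaining ₹22,500 passes to the descendants.
The descendants' portion (₹22,500) is divided into 3 shares of ₹7,500: Keturah, Csilla, and Flora each take ₹7,500.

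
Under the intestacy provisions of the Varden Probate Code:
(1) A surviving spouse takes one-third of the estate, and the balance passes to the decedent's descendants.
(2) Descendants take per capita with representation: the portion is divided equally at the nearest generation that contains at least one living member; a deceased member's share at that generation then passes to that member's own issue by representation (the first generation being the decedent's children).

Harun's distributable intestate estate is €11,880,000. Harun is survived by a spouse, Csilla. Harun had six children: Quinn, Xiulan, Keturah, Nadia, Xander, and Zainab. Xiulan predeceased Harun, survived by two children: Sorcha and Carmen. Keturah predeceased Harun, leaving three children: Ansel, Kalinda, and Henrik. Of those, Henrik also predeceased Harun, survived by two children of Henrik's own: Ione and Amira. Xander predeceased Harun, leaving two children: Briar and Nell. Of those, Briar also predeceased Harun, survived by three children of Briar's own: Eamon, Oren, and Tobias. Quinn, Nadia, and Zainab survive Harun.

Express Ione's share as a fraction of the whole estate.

Ione receives 1/54 of the estate.

Csilla takes one-third of €11,880,000 = €3,960,000. The remaining €7,920,000 passes to the descendants.
The descendants' portion (€7,920,000) is divided into 6 shares of €1,320,000: Quinn, Nadia, and Zainab each take €1,320,000; Xiulan's €1,320,000 share passes to Xiulan's issue; Keturah's €1,320,000 share passes to Keturah's issue; Xander's €1,320,000 share passes to Xander's issue.
Xiulan's share (€1,320,000) is divided into 2 shares of €660,000: Sorcha and Carmen each take €660,000.
Keturah's share (€1,320,000) is divided into 3 shares of €440,000: Ansel and Kalinda each take €440,000; Henrik's €440,000 share passes to Henrik's issue.
Henrik's share (€440,000) is divided into 2 shares of €220,000: Ione and Amira each take €220,000.
Xander's share (€1,320,000) is divided into 2 shares of €660,000: Nell takes €660,000; Briar's €660,000 share passes to Briar's issue.
Briar's share (€660,000) is divided into 3 shares of €220,000: Eamon, Oren, and Tobias each take €220,000.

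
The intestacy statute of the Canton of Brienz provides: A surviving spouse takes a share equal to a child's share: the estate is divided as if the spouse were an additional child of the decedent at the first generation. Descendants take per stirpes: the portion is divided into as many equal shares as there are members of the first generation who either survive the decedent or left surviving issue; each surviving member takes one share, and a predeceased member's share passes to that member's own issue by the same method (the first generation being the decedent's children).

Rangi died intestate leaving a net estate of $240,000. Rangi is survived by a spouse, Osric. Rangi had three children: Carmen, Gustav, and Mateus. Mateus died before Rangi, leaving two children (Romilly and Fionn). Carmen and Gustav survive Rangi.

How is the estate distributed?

Osric: $60,000; Carmen: $60,000; Gustav: $60,000; Romilly: $30,000; Fionn: $30,000

The spouse counts as an additional share at the children's level, so there are 4 primary shares of $60,000. Osric takes one such share ($60,000).
The children's combined portion ($180,000) is divided into 3 shares of $60,000: Carmen and Gustav each take $60,000; Mateus's $60,000 share passes to Mateus's issue.
Mateus's share ($60,000) is divided into 2 shares of $30,000: Romilly and Fionn each take $30,000.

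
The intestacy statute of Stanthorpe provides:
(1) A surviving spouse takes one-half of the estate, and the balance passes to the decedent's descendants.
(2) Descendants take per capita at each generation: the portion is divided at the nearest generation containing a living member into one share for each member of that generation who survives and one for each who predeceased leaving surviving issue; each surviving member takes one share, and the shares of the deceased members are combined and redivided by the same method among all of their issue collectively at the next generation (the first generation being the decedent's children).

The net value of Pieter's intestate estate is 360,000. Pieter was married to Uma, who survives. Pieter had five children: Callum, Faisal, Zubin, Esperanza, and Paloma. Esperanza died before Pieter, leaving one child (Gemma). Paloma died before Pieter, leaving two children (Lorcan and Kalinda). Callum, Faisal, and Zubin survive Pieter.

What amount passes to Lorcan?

Uma takes one-half of 360,000 = 180,000. The remaining 180,000 passes to the descendants.
The descendants' portion (180,000) is divided at the children's generation into 5 shares of 36,000. Callum, Faisal, and Zubin each take 36,000. The 2 shares of the deceased (Esperanza and Paloma) are combined into a pool of 72,000.
That pool (72,000) is divided at the grandchildren's generation equally among Gemma, Lorcan, and Kalinda: 24,000 each.

Lorcan receives 24,000.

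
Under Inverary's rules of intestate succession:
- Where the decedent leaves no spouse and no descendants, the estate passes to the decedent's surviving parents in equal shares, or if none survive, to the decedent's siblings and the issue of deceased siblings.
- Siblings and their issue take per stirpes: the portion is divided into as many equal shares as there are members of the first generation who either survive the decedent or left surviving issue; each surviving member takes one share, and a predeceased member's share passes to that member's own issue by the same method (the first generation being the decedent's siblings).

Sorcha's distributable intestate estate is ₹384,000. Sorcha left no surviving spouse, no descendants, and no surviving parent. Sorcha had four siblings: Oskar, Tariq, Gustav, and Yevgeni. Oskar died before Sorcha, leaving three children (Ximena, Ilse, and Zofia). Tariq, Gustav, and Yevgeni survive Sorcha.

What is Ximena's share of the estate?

Ximena receives ₹32,000.

The entire ₹384,000 passes to the siblings and their issue.
That amount (₹384,000) is divided into 4 shares of ₹96,000: Tariq, Gustav, and Yevgeni each take ₹96,000; Oskar's ₹96,000 share passes to Oskar's issue.
Oskar's share (₹96,000) is divided into 3 shares of ₹32,000: Ximena, Ilse, and Zofia each take ₹32,000.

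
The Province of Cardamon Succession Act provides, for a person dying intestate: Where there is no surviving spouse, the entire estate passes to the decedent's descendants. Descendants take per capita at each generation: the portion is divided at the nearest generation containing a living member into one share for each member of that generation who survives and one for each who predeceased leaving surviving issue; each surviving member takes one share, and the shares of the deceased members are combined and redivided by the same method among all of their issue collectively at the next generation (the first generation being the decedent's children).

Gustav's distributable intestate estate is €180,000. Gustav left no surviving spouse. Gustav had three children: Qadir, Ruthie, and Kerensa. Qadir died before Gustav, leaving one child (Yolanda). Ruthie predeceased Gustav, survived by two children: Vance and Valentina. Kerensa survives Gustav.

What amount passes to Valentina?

Valentina receives €40,000.

The entire €180,000 passes to the descendants.
That amount (€180,000) is divided at the children's generation into 3 shares of €60,000. Kerensa takes €60,000. The 2 shares of the deceased (Qadir and Ruthie) are combined into a pool of €120,000.
That pool (€120,000) is divided at the grandchildren's generation equally among Yolanda, Vance, and Valentina: €40,000 each.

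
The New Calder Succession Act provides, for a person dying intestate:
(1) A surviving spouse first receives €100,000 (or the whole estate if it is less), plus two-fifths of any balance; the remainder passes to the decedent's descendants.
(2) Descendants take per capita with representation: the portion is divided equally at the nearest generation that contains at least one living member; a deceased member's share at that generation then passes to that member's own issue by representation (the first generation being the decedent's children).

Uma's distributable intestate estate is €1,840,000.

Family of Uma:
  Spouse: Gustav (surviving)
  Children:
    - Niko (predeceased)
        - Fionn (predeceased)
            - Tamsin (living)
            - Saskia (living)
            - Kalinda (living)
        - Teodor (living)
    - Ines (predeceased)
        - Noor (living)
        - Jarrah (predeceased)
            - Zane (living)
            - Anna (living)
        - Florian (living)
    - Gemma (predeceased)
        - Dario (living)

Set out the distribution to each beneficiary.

Gustav first takes €100,000, leaving a balance of €1,740,000. Gustav then takes two-fifths of the balance (€696,000), for a total of €796,000. The remaining €1,044,000 passes to the descendants.
No child survives, so the initial division is made at the grandchildren's generation.
The descendants' portion (€1,044,000) is divided into 6 shares of €174,000: Teodor, Noor, Florian, and Dario each take €174,000; Fionn's €174,000 share passes to Fionn's issue; Jarrah's €174,000 share passes to Jarrah's issue.
Fionn's share (€174,000) is divided into 3 shares of €58,000: Tamsin, Saskia, and Kalinda each take €58,000.
Jarrah's share (€174,000) is divided into 2 shares of €87,000: Zane and Anna each take €87,000.

Gustav: €796,000; Tamsin: €58,000; Saskia: €58,000; Kalinda: €58,000; Teodor: €174,000; Noor: €174,000; Zane: €87,000; Anna: €87,000; Florian: €174,000; Dario: €174,000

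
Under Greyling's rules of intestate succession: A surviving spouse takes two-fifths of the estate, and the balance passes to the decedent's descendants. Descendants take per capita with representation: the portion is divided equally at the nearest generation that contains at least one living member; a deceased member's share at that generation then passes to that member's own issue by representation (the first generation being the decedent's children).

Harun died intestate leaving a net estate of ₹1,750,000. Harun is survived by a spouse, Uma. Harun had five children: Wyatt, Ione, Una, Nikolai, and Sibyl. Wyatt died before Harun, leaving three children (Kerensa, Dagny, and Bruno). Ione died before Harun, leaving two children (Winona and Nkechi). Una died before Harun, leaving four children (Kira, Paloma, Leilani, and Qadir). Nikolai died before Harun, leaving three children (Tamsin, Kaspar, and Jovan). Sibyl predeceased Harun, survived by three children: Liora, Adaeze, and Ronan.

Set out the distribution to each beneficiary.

Uma: ₹700,000; Kerensa: ₹70,000; Dagny: ₹70,000; Bruno: ₹70,000; Winona: ₹70,000; Nkechi: ₹70,000; Kira: ₹70,000; Paloma: ₹70,000; Leilani: ₹70,000; Qadir: ₹70,000; Tamsin: ₹70,000; Kaspar: ₹70,000; Jovan: ₹70,000; Liora: ₹70,000; Adaeze: ₹70,000; Ronan: ₹70,000

Uma takes two-fifths of ₹1,750,000 = ₹700,000. The remaining ₹1,050,000 passes to the descendants.
No child survives, so the initial division is made at the grandchildren's generation.
The descendants' portion (₹1,050,000) is divided into 15 shares of ₹70,000: Kerensa, Dagny, Bruno, Winona, Nkechi, Kira, Paloma, Leilani, Qadir, Tamsin, Kaspar, Jovan, Liora, Adaeze, and Ronan each take ₹70,000.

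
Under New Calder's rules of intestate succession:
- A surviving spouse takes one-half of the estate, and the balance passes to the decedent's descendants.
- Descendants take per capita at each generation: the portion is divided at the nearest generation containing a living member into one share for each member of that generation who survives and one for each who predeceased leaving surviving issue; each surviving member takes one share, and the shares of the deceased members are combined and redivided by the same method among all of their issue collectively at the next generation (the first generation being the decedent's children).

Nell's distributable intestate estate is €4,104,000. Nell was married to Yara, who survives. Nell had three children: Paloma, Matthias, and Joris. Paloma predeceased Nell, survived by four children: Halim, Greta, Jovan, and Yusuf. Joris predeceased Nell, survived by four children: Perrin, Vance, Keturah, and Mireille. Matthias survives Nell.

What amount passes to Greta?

Greta receives €171,000.

Yara takes one-half of €4,104,000 = €2,052,000. The remaining €2,052,000 passes to the descendants.
The descendants' portion (€2,052,000) is divided at the children's generation into 3 shares of €684,000. Matthias takes €684,000. The 2 shares of the deceased (Paloma and Joris) are combined into a pool of €1,368,000.
That pool (€1,368,000) is divided at the grandchildren's generation equally among Halim, Greta, Jovan, Yusuf, Perrin, Vance, Keturah, and Mireille: €171,000 each.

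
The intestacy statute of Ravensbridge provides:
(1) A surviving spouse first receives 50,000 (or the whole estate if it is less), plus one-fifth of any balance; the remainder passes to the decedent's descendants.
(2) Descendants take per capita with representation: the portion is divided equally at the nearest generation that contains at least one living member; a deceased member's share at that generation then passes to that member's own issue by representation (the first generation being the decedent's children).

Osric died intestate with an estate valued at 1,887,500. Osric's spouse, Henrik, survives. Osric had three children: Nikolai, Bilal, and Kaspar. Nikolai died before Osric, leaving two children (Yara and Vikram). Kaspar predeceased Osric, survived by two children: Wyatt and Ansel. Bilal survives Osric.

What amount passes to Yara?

Henrik first takes 50,000, leaving a balance of 1,837,500. Henrik then takes one-fifth of the balance (367,500), for a total of 417,500. The remaining 1,470,000 passes to the descendants.
The descendants' portion (1,470,000) is divided into 3 shares of 490,000: Bilal takes 490,000; Nikolai's 490,000 share passes to Nikolai's issue; Kaspar's 490,000 share passes to Kaspar's issue.
Nikolai's share (490,000) is divided into 2 shares of 245,000: Yara and Vikram each take 245,000.
Kaspar's share (490,000) is divided into 2 shares of 245,000: Wyatt and Ansel each take 245,000.

Yara receives 245,000.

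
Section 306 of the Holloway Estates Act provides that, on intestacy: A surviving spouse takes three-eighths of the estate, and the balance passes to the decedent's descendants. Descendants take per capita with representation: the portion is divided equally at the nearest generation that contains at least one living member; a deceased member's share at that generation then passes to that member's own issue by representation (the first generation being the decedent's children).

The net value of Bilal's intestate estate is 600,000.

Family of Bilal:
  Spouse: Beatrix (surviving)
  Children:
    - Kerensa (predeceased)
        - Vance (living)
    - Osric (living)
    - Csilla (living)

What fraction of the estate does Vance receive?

Vance receives 5/24 of the estate.

Beatrix takes three-eighths of 600,000 = 225,000. The remaining 375,000 passes to the descendants.
The descendants' portion (375,000) is divided into 3 shares of 125,000: Osric and Csilla each take 125,000; Kerensa's 125,000 share passes to Kerensa's issue.
Kerensa's share (125,000) passes entirely to Vance.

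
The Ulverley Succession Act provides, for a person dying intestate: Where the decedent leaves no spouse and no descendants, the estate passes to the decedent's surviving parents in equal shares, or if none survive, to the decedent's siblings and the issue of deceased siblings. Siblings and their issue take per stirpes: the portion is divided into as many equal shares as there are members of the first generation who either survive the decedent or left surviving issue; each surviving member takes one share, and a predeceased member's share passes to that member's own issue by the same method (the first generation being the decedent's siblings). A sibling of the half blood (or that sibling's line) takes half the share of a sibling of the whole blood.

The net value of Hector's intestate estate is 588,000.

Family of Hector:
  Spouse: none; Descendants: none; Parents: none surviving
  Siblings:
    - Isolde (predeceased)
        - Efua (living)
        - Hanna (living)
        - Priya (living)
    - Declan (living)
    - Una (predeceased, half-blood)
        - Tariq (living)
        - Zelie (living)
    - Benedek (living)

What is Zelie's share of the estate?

Zelie receives 42,000.

The entire 588,000 passes to the siblings and their issue.
Counting each half-blood sibling's line as half a unit, there are 7/2 units in 588,000, so one unit is 168,000. Whole-blood lines (Isolde, Declan, and Benedek) take 168,000 each; half-blood lines (Una) take 84,000 each.
Isolde's share (168,000) is divided into 3 shares of 56,000: Efua, Hanna, and Priya each take 56,000.
Una's share (84,000) is divided into 2 shares of 42,000: Tariq and Zelie each take 42,000.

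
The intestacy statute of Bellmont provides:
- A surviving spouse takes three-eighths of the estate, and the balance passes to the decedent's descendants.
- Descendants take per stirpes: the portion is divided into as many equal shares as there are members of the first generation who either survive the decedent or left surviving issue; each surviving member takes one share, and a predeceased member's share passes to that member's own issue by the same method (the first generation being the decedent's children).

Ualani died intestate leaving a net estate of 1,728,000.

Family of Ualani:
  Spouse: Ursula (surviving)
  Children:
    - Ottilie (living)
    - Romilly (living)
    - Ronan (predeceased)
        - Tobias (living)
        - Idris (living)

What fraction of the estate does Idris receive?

Ursula takes three-eighths of 1,728,000 = 648,000. The remaining 1,080,000 passes to the descendants.
The descendants' portion (1,080,000) is divided into 3 shares of 360,000: Ottilie and Romilly each take 360,000; Ronan's 360,000 share passes to Ronan's issue.
Ronan's share (360,000) is divided into 2 shares of 180,000: Tobias and Idris each take 180,000.

Idris receives 5/48 of the estate.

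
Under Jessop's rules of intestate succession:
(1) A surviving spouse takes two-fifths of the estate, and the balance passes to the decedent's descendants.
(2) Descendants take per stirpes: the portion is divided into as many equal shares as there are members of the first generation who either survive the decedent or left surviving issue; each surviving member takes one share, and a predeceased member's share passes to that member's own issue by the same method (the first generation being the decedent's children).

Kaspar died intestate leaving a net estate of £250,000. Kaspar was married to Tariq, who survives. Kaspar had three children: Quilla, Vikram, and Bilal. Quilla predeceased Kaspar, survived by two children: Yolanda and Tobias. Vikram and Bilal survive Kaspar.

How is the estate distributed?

Tariq: £100,000; Yolanda: £25,000; Tobias: £25,000; Vikram: £50,000; Bilal: £50,000

Tariq takes two-fifths of £250,000 = £100,000. The remaining £150,000 passes to the descendants.
The descendants' portion (£150,000) is divided into 3 shares of £50,000: Vikram and Bilal each take £50,000; Quilla's £50,000 share passes to Quilla's issue.
Quilla's share (£50,000) is divided into 2 shares of £25,000: Yolanda and Tobias each take £25,000.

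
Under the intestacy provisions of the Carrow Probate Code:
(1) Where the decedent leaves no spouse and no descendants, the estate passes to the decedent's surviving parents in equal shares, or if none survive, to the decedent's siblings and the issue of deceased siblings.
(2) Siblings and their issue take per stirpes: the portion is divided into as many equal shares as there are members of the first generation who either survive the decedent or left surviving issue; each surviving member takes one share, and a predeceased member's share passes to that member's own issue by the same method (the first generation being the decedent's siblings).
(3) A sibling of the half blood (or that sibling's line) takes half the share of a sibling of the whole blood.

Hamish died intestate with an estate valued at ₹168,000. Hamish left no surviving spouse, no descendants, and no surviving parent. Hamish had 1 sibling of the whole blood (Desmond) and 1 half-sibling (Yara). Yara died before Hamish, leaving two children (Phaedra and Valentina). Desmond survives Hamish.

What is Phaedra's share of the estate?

The entire ₹168,000 passes to the siblings and their issue.
Counting each half-blood sibling's line as half a unit, there are 3/2 units in ₹168,000, so one unit is ₹112,000. Whole-blood lines (Desmond) take ₹112,000 each; half-blood lines (Yara) take ₹56,000 each.
Yara's share (₹56,000) is divided into 2 shares of ₹28,000: Phaedra and Valentina each take ₹28,000.

Phaedra receives ₹28,000.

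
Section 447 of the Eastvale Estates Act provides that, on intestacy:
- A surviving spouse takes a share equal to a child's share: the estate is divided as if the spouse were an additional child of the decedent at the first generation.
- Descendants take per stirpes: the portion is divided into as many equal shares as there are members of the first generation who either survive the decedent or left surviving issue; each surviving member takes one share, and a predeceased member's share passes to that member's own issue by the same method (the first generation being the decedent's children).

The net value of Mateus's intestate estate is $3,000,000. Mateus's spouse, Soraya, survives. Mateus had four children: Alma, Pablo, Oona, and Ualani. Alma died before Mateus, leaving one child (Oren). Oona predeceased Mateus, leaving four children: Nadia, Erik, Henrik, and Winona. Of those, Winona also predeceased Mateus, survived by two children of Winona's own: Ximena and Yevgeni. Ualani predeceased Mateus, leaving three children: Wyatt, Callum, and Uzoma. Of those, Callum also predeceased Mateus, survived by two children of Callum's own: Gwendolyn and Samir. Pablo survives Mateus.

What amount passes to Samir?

Samir receives $100,000.

The spouse counts as an additional share at the children's level, so there are 5 primary shares of $600,000. Soraya takes one such share ($600,000).
The children's combined portion ($2,400,000) is divided into 4 shares of $600,000: Pablo takes $600,000; Alma's $600,000 share passes to Alma's issue; Oona's $600,000 share passes to Oona's issue; Ualani's $600,000 share passes to Ualani's issue.
Alma's share ($600,000) passes entirely to Oren.
Oona's share ($600,000) is divided into 4 shares of $150,000: Nadia, Erik, and Henrik each take $150,000; Winona's $150,000 share passes to Winona's issue.
Winona's share ($150,000) is divided into 2 shares of $75,000: Ximena and Yevgeni each take $75,000.
Ualani's share ($600,000) is divided into 3 shares of $200,000: Wyatt and Uzoma each take $200,000; Callum's $200,000 share passes to Callum's issue.
Callum's share ($200,000) is divided into 2 shares of $100,000: Gwendolyn and Samir each take $100,000.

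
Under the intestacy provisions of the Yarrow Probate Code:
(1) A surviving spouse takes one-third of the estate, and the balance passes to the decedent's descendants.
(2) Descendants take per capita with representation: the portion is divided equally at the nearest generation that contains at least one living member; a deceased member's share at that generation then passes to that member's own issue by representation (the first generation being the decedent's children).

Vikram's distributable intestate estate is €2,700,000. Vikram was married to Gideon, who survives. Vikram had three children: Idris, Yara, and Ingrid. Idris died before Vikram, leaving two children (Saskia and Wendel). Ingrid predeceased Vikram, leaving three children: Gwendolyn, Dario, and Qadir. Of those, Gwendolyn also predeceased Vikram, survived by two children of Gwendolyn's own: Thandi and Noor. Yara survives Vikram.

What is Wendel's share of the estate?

Wendel receives €300,000.

Gideon takes one-third of €2,700,000 = €900,000. The remaining €1,800,000 passes to the descendants.
The descendants' portion (€1,800,000) is divided into 3 shares of €600,000: Yara takes €600,000; Idris's €600,000 share passes to Idris's issue; Ingrid's €600,000 share passes to Ingrid's issue.
Idris's share (€600,000) is divided into 2 shares of €300,000: Saskia and Wendel each take €300,000.
Ingrid's share (€600,000) is divided into 3 shares of €200,000: Dario and Qadir each take €200,000; Gwendolyn's €200,000 share passes to Gwendolyn's issue.
Gwendolyn's share (€200,000) is divided into 2 shares of €100,000: Thandi and Noor each take €100,000.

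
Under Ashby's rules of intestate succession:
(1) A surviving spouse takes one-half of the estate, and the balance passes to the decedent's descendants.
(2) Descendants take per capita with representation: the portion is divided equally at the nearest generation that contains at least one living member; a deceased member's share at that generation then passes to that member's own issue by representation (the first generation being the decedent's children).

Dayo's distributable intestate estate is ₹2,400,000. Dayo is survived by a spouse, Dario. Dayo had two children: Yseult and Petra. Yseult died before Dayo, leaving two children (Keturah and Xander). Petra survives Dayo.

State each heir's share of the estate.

Dario: ₹1,200,000; Keturah: ₹300,000; Xander: ₹300,000; Petra: ₹600,000

Dario takes one-half of ₹2,400,000 = ₹1,200,000. The remaining ₹1,200,000 passes to the descendants.
The descendants' portion (₹1,200,000) is divided into 2 shares of ₹600,000: Petra takes ₹600,000; Yseult's ₹600,000 share passes to Yseult's issue.
Yseult's share (₹600,000) is divided into 2 shares of ₹300,000: Keturah and Xander each take ₹300,000.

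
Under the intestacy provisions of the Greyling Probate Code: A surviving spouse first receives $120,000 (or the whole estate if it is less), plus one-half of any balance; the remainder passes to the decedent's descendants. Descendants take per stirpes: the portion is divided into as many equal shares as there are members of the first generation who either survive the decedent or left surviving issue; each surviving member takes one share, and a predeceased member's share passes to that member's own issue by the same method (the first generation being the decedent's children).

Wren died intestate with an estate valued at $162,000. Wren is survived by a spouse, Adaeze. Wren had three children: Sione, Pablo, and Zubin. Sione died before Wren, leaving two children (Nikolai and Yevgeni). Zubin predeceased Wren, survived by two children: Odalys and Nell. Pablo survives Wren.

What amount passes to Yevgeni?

Adaeze first takes $120,000, leaving a balance of $42,000. Adaeze then takes one-half of the balance ($21,000), for a total of $141,000. The remaining $21,000 passes to the descendants.
The descendants' portion ($21,000) is divided into 3 shares of $7,000: Pablo takes $7,000; Sione's $7,000 share passes to Sione's issue; Zubin's $7,000 share passes to Zubin's issue.
Sione's share ($7,000) is divided into 2 shares of $3,500: Nikolai and Yevgeni each take $3,500.
Zubin's share ($7,000) is divided into 2 shares of $3,500: Odalys and Nell each take $3,500.

Yevgeni receives $3,500.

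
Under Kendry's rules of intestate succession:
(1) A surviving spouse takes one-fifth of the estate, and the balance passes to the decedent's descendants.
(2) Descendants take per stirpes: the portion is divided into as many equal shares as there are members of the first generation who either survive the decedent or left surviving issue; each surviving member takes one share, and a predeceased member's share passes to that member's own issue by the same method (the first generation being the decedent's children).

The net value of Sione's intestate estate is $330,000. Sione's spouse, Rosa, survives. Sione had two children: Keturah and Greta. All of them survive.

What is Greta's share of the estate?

Greta receives $132,000.

Rosa takes one-fifth of $330,000 = $66,000. The remaining $264,000 passes to the descendants.
The descendants' portion ($264,000) is divided into 2 shares of $132,000: Keturah and Greta each take $132,000.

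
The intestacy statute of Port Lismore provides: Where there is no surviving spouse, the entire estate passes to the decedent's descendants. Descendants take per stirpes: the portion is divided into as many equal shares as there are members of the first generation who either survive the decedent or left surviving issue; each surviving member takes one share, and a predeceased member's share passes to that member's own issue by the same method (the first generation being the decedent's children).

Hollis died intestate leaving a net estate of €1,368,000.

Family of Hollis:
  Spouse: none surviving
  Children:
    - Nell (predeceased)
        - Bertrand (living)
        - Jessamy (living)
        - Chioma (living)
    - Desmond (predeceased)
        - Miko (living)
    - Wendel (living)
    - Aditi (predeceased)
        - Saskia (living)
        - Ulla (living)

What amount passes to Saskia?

The entire €1,368,000 passes to the descendants.
That amount (€1,368,000) is divided into 4 shares of €342,000: Wendel takes €342,000; Nell's €342,000 share passes to Nell's issue; Desmond's €342,000 share passes to Desmond's issue; Aditi's €342,000 share passes to Aditi's issue.
Nell's share (€342,000) is divided into 3 shares of €114,000: Bertrand, Jessamy, and Chioma each take €114,000.
Desmond's share (€342,000) passes entirely to Miko.
Aditi's share (€342,000) is divided into 2 shares of €171,000: Saskia and Ulla each take €171,000.

Saskia receives €171,000.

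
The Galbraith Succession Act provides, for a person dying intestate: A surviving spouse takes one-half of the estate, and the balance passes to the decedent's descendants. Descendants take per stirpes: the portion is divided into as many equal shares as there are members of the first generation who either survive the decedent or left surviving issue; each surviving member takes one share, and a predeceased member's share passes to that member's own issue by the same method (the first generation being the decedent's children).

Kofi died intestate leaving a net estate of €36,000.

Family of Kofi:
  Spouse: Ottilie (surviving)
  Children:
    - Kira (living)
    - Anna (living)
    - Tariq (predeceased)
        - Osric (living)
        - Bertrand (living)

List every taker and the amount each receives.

Ottilie: €18,000; Kira: €6,000; Anna: €6,000; Osric: €3,000; Bertrand: €3,000

Ottilie takes one-half of €36,000 = €18,000. The remaining €18,000 passes to the descendants.
The descendants' portion (€18,000) is divided into 3 shares of €6,000: Kira and Anna each take €6,000; Tariq's €6,000 share passes to Tariq's issue.
Tariq's share (€6,000) is divided into 2 shares of €3,000: Osric and Bertrand each take €3,000.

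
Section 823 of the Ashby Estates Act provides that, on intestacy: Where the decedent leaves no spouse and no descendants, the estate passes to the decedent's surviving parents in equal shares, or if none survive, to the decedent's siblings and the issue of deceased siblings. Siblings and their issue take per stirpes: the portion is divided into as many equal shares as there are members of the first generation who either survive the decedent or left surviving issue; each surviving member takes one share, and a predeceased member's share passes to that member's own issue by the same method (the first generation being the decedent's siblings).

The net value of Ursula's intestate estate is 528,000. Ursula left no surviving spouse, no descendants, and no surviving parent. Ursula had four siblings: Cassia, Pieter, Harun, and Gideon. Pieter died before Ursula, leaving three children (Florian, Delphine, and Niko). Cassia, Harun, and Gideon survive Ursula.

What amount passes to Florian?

The entire 528,000 passes to the siblings and their issue.
That amount (528,000) is divided into 4 shares of 132,000: Cassia, Harun, and Gideon each take 132,000; Pieter's 132,000 share passes to Pieter's issue.
Pieter's share (132,000) is divided into 3 shares of 44,000: Florian, Delphine, and Niko each take 44,000.

Florian receives 44,000.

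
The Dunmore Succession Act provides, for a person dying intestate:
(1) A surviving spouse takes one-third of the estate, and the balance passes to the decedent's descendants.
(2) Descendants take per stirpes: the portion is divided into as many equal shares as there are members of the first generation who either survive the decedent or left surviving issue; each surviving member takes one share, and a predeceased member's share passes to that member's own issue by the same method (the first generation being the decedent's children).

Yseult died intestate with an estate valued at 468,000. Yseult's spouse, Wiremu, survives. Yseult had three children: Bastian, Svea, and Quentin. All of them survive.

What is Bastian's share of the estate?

Wiremu takes one-third of 468,000 = 156,000. The remaining 312,000 passes to the descendants.
The descendants' portion (312,000) is divided into 3 shares of 104,000: Bastian, Svea, and Quentin each take 104,000.

Bastian receives 104,000.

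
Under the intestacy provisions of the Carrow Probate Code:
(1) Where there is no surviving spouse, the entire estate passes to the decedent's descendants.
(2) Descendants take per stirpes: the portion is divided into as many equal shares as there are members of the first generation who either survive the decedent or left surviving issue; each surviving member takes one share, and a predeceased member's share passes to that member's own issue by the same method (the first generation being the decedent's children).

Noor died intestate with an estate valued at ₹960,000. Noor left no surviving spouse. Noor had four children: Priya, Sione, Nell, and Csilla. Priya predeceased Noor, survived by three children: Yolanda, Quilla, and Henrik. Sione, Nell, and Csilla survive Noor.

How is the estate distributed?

The entire ₹960,000 passes to the descendants.
That amount (₹960,000) is divided into 4 shares of ₹240,000: Sione, Nell, and Csilla each take ₹240,000; Priya's ₹240,000 share passes to Priya's issue.
Priya's share (₹240,000) is divided into 3 shares of ₹80,000: Yolanda, Quilla, and Henrik each take ₹80,000.

Yolanda: ₹80,000; Quilla: ₹80,000; Henrik: ₹80,000; Sione: ₹240,000; Nell: ₹240,000; Csilla: ₹240,000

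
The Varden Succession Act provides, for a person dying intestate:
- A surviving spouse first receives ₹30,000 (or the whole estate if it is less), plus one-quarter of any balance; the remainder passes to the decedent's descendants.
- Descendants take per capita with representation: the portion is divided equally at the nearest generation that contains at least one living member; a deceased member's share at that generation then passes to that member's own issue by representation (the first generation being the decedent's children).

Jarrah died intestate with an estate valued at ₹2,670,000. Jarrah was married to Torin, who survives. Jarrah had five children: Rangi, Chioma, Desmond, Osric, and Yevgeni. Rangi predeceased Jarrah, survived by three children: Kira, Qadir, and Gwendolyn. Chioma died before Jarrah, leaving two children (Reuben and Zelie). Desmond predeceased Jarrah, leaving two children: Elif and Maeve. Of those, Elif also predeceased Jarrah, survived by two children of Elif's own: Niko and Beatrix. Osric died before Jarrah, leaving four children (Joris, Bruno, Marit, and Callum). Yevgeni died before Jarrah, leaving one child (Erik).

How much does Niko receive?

Niko receives ₹82,500.

Torin first takes ₹30,000, leaving a balance of ₹2,640,000. Torin then takes one-quarter of the balance (₹660,000), for a total of ₹690,000. The remaining ₹1,980,000 passes to the descendants.
No child survives, so the initial division is made at the grandchildren's generation.
The descendants' portion (₹1,980,000) is divided into 12 shares of ₹165,000: Kira, Qadir, Gwendolyn, Reuben, Zelie, Maeve, Joris, Bruno, Marit, Callum, and Erik each take ₹165,000; Elif's ₹165,000 share passes to Elif's issue.
Elif's share (₹165,000) is divided into 2 shares of ₹82,500: Niko and Beatrix each take ₹82,500.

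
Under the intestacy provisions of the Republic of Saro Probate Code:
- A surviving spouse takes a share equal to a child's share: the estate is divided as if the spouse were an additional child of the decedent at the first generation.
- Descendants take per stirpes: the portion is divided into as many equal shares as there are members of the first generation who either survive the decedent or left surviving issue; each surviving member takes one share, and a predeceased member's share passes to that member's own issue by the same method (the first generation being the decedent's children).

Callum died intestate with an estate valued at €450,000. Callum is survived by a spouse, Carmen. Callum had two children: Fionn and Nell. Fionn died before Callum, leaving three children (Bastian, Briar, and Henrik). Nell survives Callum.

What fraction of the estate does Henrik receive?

Henrik receives 1/9 of the estate.

The spouse counts as an additional share at the children's level, so there are 3 primary shares of €150,000. Carmen takes one such share (€150,000).
The children's combined portion (€300,000) is divided into 2 shares of €150,000: Nell takes €150,000; Fionn's €150,000 share passes to Fionn's issue.
Fionn's share (€150,000) is divided into 3 shares of €50,000: Bastian, Briar, and Henrik each take €50,000.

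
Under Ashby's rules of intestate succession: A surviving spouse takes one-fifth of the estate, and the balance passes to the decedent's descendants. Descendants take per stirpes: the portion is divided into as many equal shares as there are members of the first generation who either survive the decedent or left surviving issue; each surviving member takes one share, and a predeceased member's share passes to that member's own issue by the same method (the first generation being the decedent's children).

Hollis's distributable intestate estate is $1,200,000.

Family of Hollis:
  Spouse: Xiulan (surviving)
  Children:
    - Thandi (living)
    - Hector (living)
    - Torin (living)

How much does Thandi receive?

Thandi receives $320,000.

Xiulan takes one-fifth of $1,200,000 = $240,000. The remaining $960,000 passes to the descendants.
The descendants' portion ($960,000) is divided into 3 shares of $320,000: Thandi, Hector, and Torin each take $320,000.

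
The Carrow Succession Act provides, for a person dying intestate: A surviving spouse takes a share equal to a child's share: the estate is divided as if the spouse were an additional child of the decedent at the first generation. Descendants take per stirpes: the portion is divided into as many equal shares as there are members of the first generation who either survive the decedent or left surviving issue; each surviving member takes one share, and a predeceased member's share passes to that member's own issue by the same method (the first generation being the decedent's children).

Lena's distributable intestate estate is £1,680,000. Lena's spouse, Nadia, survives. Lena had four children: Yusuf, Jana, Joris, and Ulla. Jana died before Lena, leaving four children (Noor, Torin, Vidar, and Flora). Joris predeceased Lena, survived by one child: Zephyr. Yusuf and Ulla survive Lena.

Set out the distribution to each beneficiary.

The spouse counts as an additional share at the children's level, so there are 5 primary shares of £336,000. Nadia takes one such share (£336,000).
The children's combined portion (£1,344,000) is divided into 4 shares of £336,000: Yusuf and Ulla each take £336,000; Jana's £336,000 share passes to Jana's issue; Joris's £336,000 share passes to Joris's issue.
Jana's share (£336,000) is divided into 4 shares of £84,000: Noor, Torin, Vidar, and Flora each take £84,000.
Joris's share (£336,000) passes entirely to Zephyr.

Nadia: £336,000; Yusuf: £336,000; Noor: £84,000; Torin: £84,000; Vidar: £84,000; Flora: £84,000; Zephyr: £336,000; Ulla: £336,000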